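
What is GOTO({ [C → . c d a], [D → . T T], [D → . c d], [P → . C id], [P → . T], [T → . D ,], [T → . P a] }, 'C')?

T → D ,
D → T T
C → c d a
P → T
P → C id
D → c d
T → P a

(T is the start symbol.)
{ [P → C . id] }

GOTO(I, 'C') = CLOSURE({ [A → αX.β] : [A → α.Xβ] ∈ I, X = 'C' })

Items with dot before 'C', with the dot advanced:
  [P → . C id] → [P → C . id]
Closure adds nothing (no advanced item has the dot before a non-terminal).

GOTO = { [P → C . id] }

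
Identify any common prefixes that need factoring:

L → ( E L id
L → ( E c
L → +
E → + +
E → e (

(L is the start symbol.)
Left-factoring is needed when two productions for the same non-terminal
share a common prefix on the right-hand side.

Productions for L:
  L → ( E L id
  L → ( E c
  L → +
Productions for E:
  E → + +
  E → e (

Found common prefix '( E' in productions for L

Answer: Yes, L has productions with common prefix '( E'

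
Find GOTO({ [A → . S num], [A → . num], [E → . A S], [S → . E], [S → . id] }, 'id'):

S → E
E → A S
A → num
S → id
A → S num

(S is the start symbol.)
GOTO(I, 'id') = CLOSURE({ [A → αX.β] : [A → α.Xβ] ∈ I, X = 'id' })

Items with dot before 'id', with the dot advanced:
  [S → . id] → [S → id .]
Closure adds nothing (no advanced item has the dot before a non-terminal).

GOTO = { [S → id .] }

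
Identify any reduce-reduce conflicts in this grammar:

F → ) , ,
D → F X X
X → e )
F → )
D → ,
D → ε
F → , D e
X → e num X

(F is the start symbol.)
A reduce-reduce conflict occurs when an LR(0) state has two complete items [A → α .] and [B → β .] — both call for a reduction, and with no lookahead the parser cannot choose between them.

Augment with F' → F and build the canonical LR(0) collection (I0 = CLOSURE({[F' → . F]}), then GOTO on every symbol after a dot until no new states appear). It has 16 states:
  I0: { [F → . ) , ,], [F → . )], [F → . , D e], [F' → . F] }  — shift
  I1: { [F → ) . , ,], [F → ) .] }  — shift, reduce
  I2: { [D → . ,], [D → . F X X], [D → .], [F → , . D e], [F → . ) , ,], [F → . )], [F → . , D e] }  — shift, reduce
  I3: { [F' → F .] }  — accept
  I4: { [D → , .], [D → . ,], [D → . F X X], [D → .], [F → , . D e], [F → . ) , ,], [F → . )], [F → . , D e] }  — shift, 2 reduces
  I5: { [F → , D . e] }  — shift
  I6: { [D → F . X X], [X → . e )], [X → . e num X] }  — shift
  I7: { [D → F X . X], [X → . e )], [X → . e num X] }  — shift
  I8: { [X → e . )], [X → e . num X] }  — shift
  I9: { [X → e ) .] }  — reduce
  I10: { [X → . e )], [X → . e num X], [X → e num . X] }  — shift
  I11: { [X → e num X .] }  — reduce
  I12: { [D → F X X .] }  — reduce
  I13: { [F → , D e .] }  — reduce
  I14: { [F → ) , . ,] }  — shift
  I15: { [F → ) , , .] }  — reduce

I4 contains complete items [D → .], [D → , .] — reduce-reduce conflict.

Answer: Yes — I4: [D → .] vs [D → , .]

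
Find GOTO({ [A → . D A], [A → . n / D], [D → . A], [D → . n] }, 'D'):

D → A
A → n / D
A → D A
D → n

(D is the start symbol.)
{ [A → . D A], [A → . n / D], [A → D . A], [D → . A], [D → . n] }

GOTO(I, 'D') = CLOSURE({ [A → αX.β] : [A → α.Xβ] ∈ I, X = 'D' })

Items with dot before 'D', with the dot advanced:
  [A → . D A] → [A → D . A]
Closure of the advanced items:
  [A → D . A] has the dot before A: add [A → . n / D], [A → . D A]
  [A → . D A] has the dot before D: add [D → . A], [D → . n]

GOTO = { [A → . D A], [A → . n / D], [A → D . A], [D → . A], [D → . n] }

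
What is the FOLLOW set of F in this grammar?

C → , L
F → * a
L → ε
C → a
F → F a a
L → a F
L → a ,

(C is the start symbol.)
To compute FOLLOW(F), find every occurrence of F on a right-hand side N → α F β: add FIRST(β) \ {ε}, and if β is empty or nullable also add FOLLOW(N). Iterate to a fixed point.

In F → F a a: F is followed by a a, add FIRST(a a) \ {ε} = { 'a' }
In L → a F: F is at the end, add FOLLOW(L)

The FOLLOW sets referred to above (computed the same way, to a fixed point):
  FOLLOW(L) = { $ }

Taking the union: FOLLOW(F) = { $, 'a' }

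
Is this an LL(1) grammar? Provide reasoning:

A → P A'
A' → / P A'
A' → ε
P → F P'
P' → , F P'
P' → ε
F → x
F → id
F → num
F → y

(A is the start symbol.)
Yes, the grammar is LL(1).

Relevant sets:
  FOLLOW(A') = { $ }
  FOLLOW(P') = { $, '/' }

For A':
  PREDICT(A' → '/' P A') = { '/' }
  PREDICT(A' → ε) = { $ }
For P':
  PREDICT(P' → ',' F P') = { ',' }
  PREDICT(P' → ε) = { $, '/' }
For F:
  PREDICT(F → x) = { 'x' }
  PREDICT(F → id) = { 'id' }
  PREDICT(F → num) = { 'num' }
  PREDICT(F → y) = { 'y' }
A, P have a single production, so nothing to check there.

All predict sets are disjoint. The grammar IS LL(1).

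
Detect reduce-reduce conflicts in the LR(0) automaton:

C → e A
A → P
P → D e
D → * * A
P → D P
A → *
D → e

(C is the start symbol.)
Yes — I10: [D → e .] vs [P → D e .]

A reduce-reduce conflict occurs when an LR(0) state has two complete items [A → α .] and [B → β .] — both call for a reduction, and with no lookahead the parser cannot choose between them.

Augment with C' → C and build the canonical LR(0) collection (I0 = CLOSURE({[C' → . C]}), then GOTO on every symbol after a dot until no new states appear). It has 13 states:
  I0: { [C → . e A], [C' → . C] }  — shift
  I1: { [C' → C .] }  — accept
  I2: { [A → . *], [A → . P], [C → e . A], [D → . * * A], [D → . e], [P → . D P], [P → . D e] }  — shift
  I3: { [A → * .], [D → * . * A] }  — shift, reduce
  I4: { [C → e A .] }  — reduce
  I5: { [D → . * * A], [D → . e], [P → . D P], [P → . D e], [P → D . P], [P → D . e] }  — shift
  I6: { [A → P .] }  — reduce
  I7: { [D → e .] }  — reduce
  I8: { [D → * . * A] }  — shift
  I9: { [P → D P .] }  — reduce
  I10: { [D → e .], [P → D e .] }  — 2 reduces
  I11: { [A → . *], [A → . P], [D → * * . A], [D → . * * A], [D → . e], [P → . D P], [P → . D e] }  — shift
  I12: { [D → * * A .] }  — reduce

I10 contains complete items [D → e .], [P → D e .] — reduce-reduce conflict.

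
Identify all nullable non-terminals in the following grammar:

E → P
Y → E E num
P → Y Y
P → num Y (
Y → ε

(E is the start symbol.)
ε-productions: Y → ε
So Y is immediately nullable.
P → Y Y: every symbol on the right is nullable, so P is nullable too.
E → P: every symbol on the right is nullable, so E is nullable too.
Every non-terminal is now nullable.
Nullable = { 'E', 'P', 'Y' }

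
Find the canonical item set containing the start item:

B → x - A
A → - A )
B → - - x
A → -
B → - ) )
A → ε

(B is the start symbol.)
First, augment the grammar with B' → B
I₀ = CLOSURE({ [B' → . B] }):
  [B' → . B] has the dot before B: add [B → . x - A], [B → . - - x], [B → . - ) )]
No further items can be added.

I₀ = { [B → . - ) )], [B → . - - x], [B → . x - A], [B' → . B] }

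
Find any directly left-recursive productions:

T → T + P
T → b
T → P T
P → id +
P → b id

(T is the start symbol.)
Yes, T is left-recursive

Direct left recursion occurs when N → N α for some non-terminal N (the right-hand side begins with the left-hand side itself).

T → T + P: LEFT RECURSIVE (starts with T)
T → b: starts with b
T → P T: starts with P
P → id +: starts with id
P → b id: starts with b

The grammar has direct left recursion on: T.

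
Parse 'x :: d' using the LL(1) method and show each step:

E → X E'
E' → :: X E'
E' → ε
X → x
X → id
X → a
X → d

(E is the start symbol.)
LL(1) parsing maintains a stack (initially the start symbol over $) and the input. At each step: if the stack top is a terminal, match it against the current input token; if it is a non-terminal N, replace it with the RHS of M[N, lookahead] (the unique production whose predict set contains the lookahead).

Stack is shown with the top on the left.

Stack      Input     Action
---------------------------
E $        x :: d $  output E → X E'
X E' $     x :: d $  output X → x
x E' $     x :: d $  match 'x'
E' $       :: d $    output E' → :: X E'
:: X E' $  :: d $    match '::'
X E' $     d $       output X → d
d E' $     d $       match 'd'
E' $       $         output E' → ε
$          $         accept

The string is accepted.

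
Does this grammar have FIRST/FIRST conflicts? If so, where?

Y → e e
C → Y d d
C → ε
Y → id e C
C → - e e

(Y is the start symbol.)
FIRST sets of the non-terminals at (or reachable through a nullable prefix from) the front of some alternative:
  FIRST(Y) = { 'e', 'id' }

Productions for Y:
  Y → e e: FIRST = { 'e' }
  Y → id e C: FIRST = { 'id' }
Productions for C:
  C → Y d d: FIRST = { 'e', 'id' }
  C → ε: FIRST = { ε }
  C → - e e: FIRST = { '-' }

All alternatives of each non-terminal have pairwise disjoint FIRST sets.

Answer: No FIRST/FIRST conflicts.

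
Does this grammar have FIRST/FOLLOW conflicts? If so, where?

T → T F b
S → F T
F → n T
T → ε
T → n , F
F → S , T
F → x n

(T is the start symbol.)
Yes. T → T F b with FOLLOW(T) on { 'n', 'x' }; T → n ',' F with FOLLOW(T) on { 'n' }

A FIRST/FOLLOW conflict occurs when a non-terminal N has a nullable alternative N → β (β ⇒* ε) and another alternative N → α with FIRST(α) ∩ FOLLOW(N) ≠ ∅: on such a lookahead the parser cannot decide between expanding α and letting N vanish via β.

Nullable non-terminals: T.
FIRST sets used below: FIRST(T) = { 'n', 'x', ε }, FIRST(F) = { 'n', 'x' }

T: nullable alternative(s) T → ε; FOLLOW(T) = { $, ',', 'b', 'n', 'x' }
  T → T F b: FIRST \ {ε} = { 'n', 'x' } — overlaps FOLLOW(T) on { 'n', 'x' }: CONFLICT
  T → ε: FIRST \ {ε} = { } — this is the only nullable alternative, skip
  T → n , F: FIRST \ {ε} = { 'n' } — overlaps FOLLOW(T) on { 'n' }: CONFLICT

F, S have no nullable alternative, so no FIRST/FOLLOW check is needed there.

So the grammar has 2 FIRST/FOLLOW conflicts (marked CONFLICT above).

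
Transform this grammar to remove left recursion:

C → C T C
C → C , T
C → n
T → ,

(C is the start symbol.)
C is directly left-recursive. The standard transformation for
  A → A α₁ | ... | A α_m | β₁ | ... | β_n
is
  A  → β₁ A' | ... | β_n A'
  A' → α₁ A' | ... | α_m A' | ε

C → n becomes C → n C'
C → C T C becomes C' → T C C'
C → C , T becomes C' → , T C'
Add C' → ε

Productions for other non-terminals are unchanged:
  T → ,

Resulting grammar:
C → n C'
C' → T C C'
C' → , T C'
C' → ε
T → ,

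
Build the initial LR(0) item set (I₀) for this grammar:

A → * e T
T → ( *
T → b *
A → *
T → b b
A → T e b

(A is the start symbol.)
First, augment the grammar with A' → A
I₀ = CLOSURE({ [A' → . A] }):
  [A' → . A] has the dot before A: add [A → . * e T], [A → . *], [A → . T e b]
  [A → . T e b] has the dot before T: add [T → . ( *], [T → . b *], [T → . b b]
No further items can be added.

I₀ = { [A → . * e T], [A → . *], [A → . T e b], [A' → . A], [T → . ( *], [T → . b *], [T → . b b] }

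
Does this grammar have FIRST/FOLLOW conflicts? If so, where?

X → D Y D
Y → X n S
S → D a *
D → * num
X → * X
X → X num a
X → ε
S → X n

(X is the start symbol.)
Nullable non-terminals: X.
FIRST sets used below: FIRST(D) = { '*' }, FIRST(X) = { '*', 'num', ε }

X: nullable alternative(s) X → ε; FOLLOW(X) = { $, 'n', 'num' }
  X → D Y D: FIRST \ {ε} = { '*' } — disjoint from FOLLOW(X)
  X → * X: FIRST \ {ε} = { '*' } — disjoint from FOLLOW(X)
  X → X num a: FIRST \ {ε} = { '*', 'num' } — overlaps FOLLOW(X) on { 'num' }: CONFLICT
  X → ε: FIRST \ {ε} = { } — this is the only nullable alternative, skip

D, S, Y have no nullable alternative, so no FIRST/FOLLOW check is needed there.

So the grammar has 1 FIRST/FOLLOW conflict (marked CONFLICT above).

Answer: Yes. X → X num a with FOLLOW(X) on { 'num' }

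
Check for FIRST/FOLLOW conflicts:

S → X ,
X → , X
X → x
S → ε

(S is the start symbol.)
Nullable non-terminals: S.
FIRST sets used below: FIRST(X) = { ',', 'x' }

S: nullable alternative(s) S → ε; FOLLOW(S) = { $ }
  S → X ,: FIRST \ {ε} = { ',', 'x' } — disjoint from FOLLOW(S)
  S → ε: FIRST \ {ε} = { } — this is the only nullable alternative, skip

X has no nullable alternative, so no FIRST/FOLLOW check is needed there.

No FIRST/FOLLOW conflicts found.

Answer: No FIRST/FOLLOW conflicts.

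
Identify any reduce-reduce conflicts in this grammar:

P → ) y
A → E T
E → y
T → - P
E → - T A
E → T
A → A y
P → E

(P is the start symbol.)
A reduce-reduce conflict occurs when an LR(0) state has two complete items [A → α .] and [B → β .] — both call for a reduction, and with no lookahead the parser cannot choose between them.

Augment with P' → P and build the canonical LR(0) collection (I0 = CLOSURE({[P' → . P]}), then GOTO on every symbol after a dot until no new states appear). It has 15 states:
  I0: { [E → . - T A], [E → . T], [E → . y], [P → . ) y], [P → . E], [P' → . P], [T → . - P] }  — shift
  I1: { [P → ) . y] }  — shift
  I2: { [E → - . T A], [E → . - T A], [E → . T], [E → . y], [P → . ) y], [P → . E], [T → - . P], [T → . - P] }  — shift
  I3: { [P → E .] }  — reduce
  I4: { [P' → P .] }  — accept
  I5: { [E → T .] }  — reduce
  I6: { [E → y .] }  — reduce
  I7: { [T → - P .] }  — reduce
  I8: { [A → . A y], [A → . E T], [E → - T . A], [E → . - T A], [E → . T], [E → . y], [E → T .], [T → . - P] }  — shift, reduce
  I9: { [A → A . y], [E → - T A .] }  — shift, reduce
  I10: { [A → E . T], [T → . - P] }  — shift
  I11: { [E → . - T A], [E → . T], [E → . y], [P → . ) y], [P → . E], [T → - . P], [T → . - P] }  — shift
  I12: { [A → E T .] }  — reduce
  I13: { [A → A y .] }  — reduce
  I14: { [P → ) y .] }  — reduce

No state contains more than one complete item.

Answer: No reduce-reduce conflicts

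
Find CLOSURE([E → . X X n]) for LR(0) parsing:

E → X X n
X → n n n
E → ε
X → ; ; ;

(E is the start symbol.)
Start with: [E → . X X n]
  [E → . X X n] has the dot before X: add [X → . n n n], [X → . ; ; ;]
No further items can be added.

CLOSURE = { [E → . X X n], [X → . ; ; ;], [X → . n n n] }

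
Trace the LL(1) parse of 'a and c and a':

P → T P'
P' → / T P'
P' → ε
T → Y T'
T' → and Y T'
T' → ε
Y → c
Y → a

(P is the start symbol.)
Stack is shown with the top on the left.

Stack          Input            Action
--------------------------------------
P $            a and c and a $  output P → T P'
T P' $         a and c and a $  output T → Y T'
Y T' P' $      a and c and a $  output Y → a
a T' P' $      a and c and a $  match 'a'
T' P' $        and c and a $    output T' → and Y T'
and Y T' P' $  and c and a $    match 'and'
Y T' P' $      c and a $        output Y → c
c T' P' $      c and a $        match 'c'
T' P' $        and a $          output T' → and Y T'
and Y T' P' $  and a $          match 'and'
Y T' P' $      a $              output Y → a
a T' P' $      a $              match 'a'
T' P' $        $                output T' → ε
P' $           $                output P' → ε
$              $                accept

The string is accepted.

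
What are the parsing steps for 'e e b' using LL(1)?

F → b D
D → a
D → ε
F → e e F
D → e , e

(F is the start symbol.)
LL(1) parsing maintains a stack (initially the start symbol over $) and the input. At each step: if the stack top is a terminal, match it against the current input token; if it is a non-terminal N, replace it with the RHS of M[N, lookahead] (the unique production whose predict set contains the lookahead).

Stack is shown with the top on the left.

Stack    Input    Action
------------------------
F $      e e b $  output F → e e F
e e F $  e e b $  match 'e'
e F $    e b $    match 'e'
F $      b $      output F → b D
b D $    b $      match 'b'
D $      $        output D → ε
$        $        accept

The string is accepted.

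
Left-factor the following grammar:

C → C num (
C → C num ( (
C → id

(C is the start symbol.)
Left-factoring transforms A → αβ₁ | αβ₂ into A → αA' and A' → β₁ | β₂
(α is the longest common prefix among the alternatives). Repeat until
no nonterminal has two alternatives with a common prefix.

Round 1: C has alternatives sharing prefix 'C num ('. Introduce C': C → C num ( C'
  Add: C' → ε
  Add: C' → (

No remaining common prefixes — done.

Resulting grammar:
C → C num ( C'
C' → ε
C' → (
C → id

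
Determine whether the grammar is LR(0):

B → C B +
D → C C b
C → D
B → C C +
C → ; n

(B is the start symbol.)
Augment with B' → B and build the canonical LR(0) collection (I0 = CLOSURE({[B' → . B]}), then GOTO on every symbol after a dot until no new states appear). It has 11 states:
  I0: { [B → . C B +], [B → . C C +], [B' → . B], [C → . ; n], [C → . D], [D → . C C b] }  — shift
  I1: { [C → ; . n] }  — shift
  I2: { [B' → B .] }  — accept
  I3: { [B → . C B +], [B → . C C +], [B → C . B +], [B → C . C +], [C → . ; n], [C → . D], [D → . C C b], [D → C . C b] }  — shift
  I4: { [C → D .] }  — reduce
  I5: { [B → C B . +] }  — shift
  I6: { [B → . C B +], [B → . C C +], [B → C . B +], [B → C . C +], [B → C C . +], [C → . ; n], [C → . D], [D → . C C b], [D → C . C b], [D → C C . b] }  — shift
  I7: { [B → C C + .] }  — reduce
  I8: { [D → C C b .] }  — reduce
  I9: { [B → C B + .] }  — reduce
  I10: { [C → ; n .] }  — reduce

Every state is either a pure shift/goto state or contains exactly one complete item and nothing to shift — no conflicts. The grammar is LR(0).

Answer: Yes, the grammar is LR(0)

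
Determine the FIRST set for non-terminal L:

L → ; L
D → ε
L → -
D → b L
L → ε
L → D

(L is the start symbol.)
FIRST sets of the other non-terminals involved (by the same procedure, iterated to a fixed point):
  FIRST(D) = { 'b', ε }

From L → ; L:
  - ';' is a terminal: add ';' and stop
From L → -:
  - '-' is a terminal: add '-' and stop
From L → ε:
  - ε-production, so ε ∈ FIRST(L)
From L → D:
  - D is a non-terminal: add FIRST(D) \ {ε} = { 'b' }
    D is nullable and nothing follows, so the whole right-hand side can vanish: ε ∈ FIRST(L)

Collecting: FIRST(L) = { '-', ';', 'b', ε }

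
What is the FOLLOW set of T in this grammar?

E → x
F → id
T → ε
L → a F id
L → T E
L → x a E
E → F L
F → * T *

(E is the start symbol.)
{ '*', 'id', 'x' }

To compute FOLLOW(T), find every occurrence of T on a right-hand side N → α T β: add FIRST(β) \ {ε}, and if β is empty or nullable also add FOLLOW(N). Iterate to a fixed point.

In L → T E: T is followed by E, add FIRST(E) \ {ε} = { '*', 'id', 'x' }
In F → * T *: T is followed by '*', add FIRST('*') \ {ε} = { '*' }

Taking the union: FOLLOW(T) = { '*', 'id', 'x' }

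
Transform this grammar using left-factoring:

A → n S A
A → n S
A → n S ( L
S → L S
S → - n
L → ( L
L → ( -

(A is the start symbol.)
Left-factoring transforms A → αβ₁ | αβ₂ into A → αA' and A' → β₁ | β₂
(α is the longest common prefix among the alternatives). Repeat until
no nonterminal has two alternatives with a common prefix.

Round 1: A has alternatives sharing prefix 'n S'. Introduce A': A → n S A'
  Add: A' → A
  Add: A' → ε
  Add: A' → ( L

Round 2: L has alternatives sharing prefix '('. Introduce L': L → ( L'
  Add: L' → L
  Add: L' → -

No remaining common prefixes — done.

Resulting grammar:
A → n S A'
A' → A
A' → ε
A' → ( L
S → L S
S → - n
L → ( L'
L' → L
L' → -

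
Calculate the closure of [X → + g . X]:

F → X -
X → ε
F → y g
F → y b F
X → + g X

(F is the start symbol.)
Start with: [X → + g . X]
  [X → + g . X] has the dot before X: add [X → .], [X → . + g X]
No further items can be added.

CLOSURE = { [X → + g . X], [X → . + g X], [X → .] }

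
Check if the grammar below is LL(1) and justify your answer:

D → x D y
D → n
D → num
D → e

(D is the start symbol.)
For D:
  PREDICT(D → x D y) = { 'x' }
  PREDICT(D → n) = { 'n' }
  PREDICT(D → num) = { 'num' }
  PREDICT(D → e) = { 'e' }

All predict sets are disjoint. The grammar IS LL(1).

Answer: Yes, the grammar is LL(1).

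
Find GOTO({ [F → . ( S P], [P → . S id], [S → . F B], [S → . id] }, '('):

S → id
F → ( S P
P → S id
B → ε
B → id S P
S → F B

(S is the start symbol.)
GOTO(I, '(') = CLOSURE({ [A → αX.β] : [A → α.Xβ] ∈ I, X = '(' })

Items with dot before '(', with the dot advanced:
  [F → . ( S P] → [F → ( . S P]
Closure of the advanced items:
  [F → ( . S P] has the dot before S: add [S → . id], [S → . F B]
  [S → . F B] has the dot before F: add [F → . ( S P]

GOTO = { [F → ( . S P], [F → . ( S P], [S → . F B], [S → . id] }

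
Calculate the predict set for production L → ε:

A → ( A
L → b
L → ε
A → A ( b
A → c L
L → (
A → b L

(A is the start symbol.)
{ $, '(' }

PREDICT(L → ε) = (FIRST(RHS) \ {ε}) ∪ (FOLLOW(L) if ε ∈ FIRST(RHS), i.e. RHS ⇒* ε)
The right-hand side is ε (FIRST(ε) = { ε }), so the predict set is FOLLOW(L) = { $, '(' }
PREDICT(L → ε) = { $, '(' }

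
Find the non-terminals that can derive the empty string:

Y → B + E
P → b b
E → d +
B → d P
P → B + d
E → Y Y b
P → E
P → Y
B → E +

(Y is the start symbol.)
None

A non-terminal is nullable if it can derive ε (the empty string): either it has an ε-production, or it has a production whose right-hand side consists entirely of nullable non-terminals.

There are no ε-productions, so no non-terminal can derive ε.
No non-terminals are nullable.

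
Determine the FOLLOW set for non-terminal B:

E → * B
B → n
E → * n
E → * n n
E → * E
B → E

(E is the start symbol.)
{ $ }

To compute FOLLOW(B), find every occurrence of B on a right-hand side N → α B β: add FIRST(β) \ {ε}, and if β is empty or nullable also add FOLLOW(N). Iterate to a fixed point.

In E → * B: B is at the end, add FOLLOW(E)

The FOLLOW sets referred to above (computed the same way, to a fixed point):
  FOLLOW(E) = { $ }

Taking the union: FOLLOW(B) = { $ }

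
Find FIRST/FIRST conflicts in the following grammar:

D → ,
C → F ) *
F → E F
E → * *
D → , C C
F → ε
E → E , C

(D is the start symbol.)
Yes. D → ',' / D → ',' C C on { ',' }; E → '*' '*' / E → E ',' C on { '*' }

A FIRST/FIRST conflict occurs when two productions N → α and N → β for the same non-terminal have FIRST(α) ∩ FIRST(β) ≠ ∅ (with ε ∈ FIRST of a nullable right-hand side, so two nullable alternatives also conflict).

FIRST sets of the non-terminals at (or reachable through a nullable prefix from) the front of some alternative:
  FIRST(E) = { '*' }

Productions for D:
  D → ,: FIRST = { ',' }
  D → , C C: FIRST = { ',' }
Productions for F:
  F → E F: FIRST = { '*' }
  F → ε: FIRST = { ε }
Productions for E:
  E → * *: FIRST = { '*' }
  E → E , C: FIRST = { '*' }
C has only one production, so no FIRST/FIRST conflict is possible there.

Conflict for D: D → , and D → , C C
  Overlap: { ',' }
Conflict for E: E → * * and E → E , C
  Overlap: { '*' }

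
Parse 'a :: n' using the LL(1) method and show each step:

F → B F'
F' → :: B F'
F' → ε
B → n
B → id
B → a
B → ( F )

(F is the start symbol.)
LL(1) parsing maintains a stack (initially the start symbol over $) and the input. At each step: if the stack top is a terminal, match it against the current input token; if it is a non-terminal N, replace it with the RHS of M[N, lookahead] (the unique production whose predict set contains the lookahead).

Stack is shown with the top on the left.

Stack      Input     Action
---------------------------
F $        a :: n $  output F → B F'
B F' $     a :: n $  output B → a
a F' $     a :: n $  match 'a'
F' $       :: n $    output F' → :: B F'
:: B F' $  :: n $    match '::'
B F' $     n $       output B → n
n F' $     n $       match 'n'
F' $       $         output F' → ε
$          $         accept

The string is accepted.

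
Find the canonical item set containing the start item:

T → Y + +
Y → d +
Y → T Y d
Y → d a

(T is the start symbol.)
First, augment the grammar with T' → T
I₀ = CLOSURE({ [T' → . T] }):
  [T' → . T] has the dot before T: add [T → . Y + +]
  [T → . Y + +] has the dot before Y: add [Y → . d +], [Y → . T Y d], [Y → . d a]
No further items can be added.

I₀ = { [T → . Y + +], [T' → . T], [Y → . T Y d], [Y → . d +], [Y → . d a] }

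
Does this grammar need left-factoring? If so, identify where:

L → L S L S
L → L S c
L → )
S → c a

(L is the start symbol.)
Yes, L has productions with common prefix 'L S'

Left-factoring is needed when two productions for the same non-terminal
share a common prefix on the right-hand side.

Productions for L:
  L → L S L S
  L → L S c
  L → )

Found common prefix 'L S' in productions for L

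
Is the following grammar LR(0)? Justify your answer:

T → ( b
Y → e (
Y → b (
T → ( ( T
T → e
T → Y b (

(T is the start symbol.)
No. Shift-reduce conflict between [T → e .] and [Y → e . (]

A grammar is LR(0) if no state in the canonical LR(0) collection has:
  - both a shift item (dot before a terminal) and a complete item (shift-reduce conflict), or
  - two or more complete items (reduce-reduce conflict; the accept item [T' → T .] counts as a complete item here).

Augment with T' → T and build the canonical LR(0) collection (I0 = CLOSURE({[T' → . T]}), then GOTO on every symbol after a dot until no new states appear). It has 13 states:
  I0: { [T → . ( ( T], [T → . ( b], [T → . Y b (], [T → . e], [T' → . T], [Y → . b (], [Y → . e (] }  — shift
  I1: { [T → ( . ( T], [T → ( . b] }  — shift
  I2: { [T' → T .] }  — accept
  I3: { [T → Y . b (] }  — shift
  I4: { [Y → b . (] }  — shift
  I5: { [T → e .], [Y → e . (] }  — shift, reduce
  I6: { [Y → e ( .] }  — reduce
  I7: { [Y → b ( .] }  — reduce
  I8: { [T → Y b . (] }  — shift
  I9: { [T → Y b ( .] }  — reduce
  I10: { [T → ( ( . T], [T → . ( ( T], [T → . ( b], [T → . Y b (], [T → . e], [Y → . b (], [Y → . e (] }  — shift
  I11: { [T → ( b .] }  — reduce
  I12: { [T → ( ( T .] }  — reduce

Conflict in state I5:
  Shift-reduce conflict between [T → e .] and [Y → e . (]
So the grammar is NOT LR(0).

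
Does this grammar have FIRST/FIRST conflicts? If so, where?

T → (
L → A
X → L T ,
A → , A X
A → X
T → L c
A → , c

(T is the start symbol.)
A FIRST/FIRST conflict occurs when two productions N → α and N → β for the same non-terminal have FIRST(α) ∩ FIRST(β) ≠ ∅ (with ε ∈ FIRST of a nullable right-hand side, so two nullable alternatives also conflict).

FIRST sets of the non-terminals at (or reachable through a nullable prefix from) the front of some alternative:
  FIRST(L) = { ',' }
  FIRST(X) = { ',' }

Productions for T:
  T → (: FIRST = { '(' }
  T → L c: FIRST = { ',' }
Productions for A:
  A → , A X: FIRST = { ',' }
  A → X: FIRST = { ',' }
  A → , c: FIRST = { ',' }
L, X have only one production, so no FIRST/FIRST conflict is possible there.

Conflict for A: A → , A X and A → X
  Overlap: { ',' }
Conflict for A: A → , A X and A → , c
  Overlap: { ',' }
Conflict for A: A → X and A → , c
  Overlap: { ',' }

Answer: Yes. A → ',' A X / A → X on { ',' }; A → ',' A X / A → ',' c on { ',' }; A → X / A → ',' c on { ',' }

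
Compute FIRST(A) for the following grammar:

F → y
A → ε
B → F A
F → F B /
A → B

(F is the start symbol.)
To compute FIRST(A), examine every production with A on the left-hand side, reading each right-hand side left to right until a non-nullable symbol is reached.

FIRST sets of the other non-terminals involved (by the same procedure, iterated to a fixed point):
  FIRST(B) = { 'y' }

From A → ε:
  - ε-production, so ε ∈ FIRST(A)
From A → B:
  - B is a non-terminal: add FIRST(B) \ {ε} = { 'y' }
    B is not nullable, so stop

Collecting: FIRST(A) = { 'y', ε }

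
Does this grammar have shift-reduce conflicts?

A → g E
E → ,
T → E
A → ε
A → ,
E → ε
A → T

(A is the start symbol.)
A shift-reduce conflict occurs when an LR(0) state has both:
  - a complete (reduce) item [A → α .] (dot at the end), and
  - a shift item [B → β . c γ] (dot before a terminal).

Augment with A' → A and build the canonical LR(0) collection (I0 = CLOSURE({[A' → . A]}), then GOTO on every symbol after a dot until no new states appear). It has 8 states:
  I0: { [A → . ,], [A → . T], [A → . g E], [A → .], [A' → . A], [E → . ,], [E → .], [T → . E] }  — shift, 2 reduces
  I1: { [A → , .], [E → , .] }  — 2 reduces
  I2: { [A' → A .] }  — accept
  I3: { [T → E .] }  — reduce
  I4: { [A → T .] }  — reduce
  I5: { [A → g . E], [E → . ,], [E → .] }  — shift, reduce
  I6: { [E → , .] }  — reduce
  I7: { [A → g E .] }  — reduce

I0 contains reduce items [A → .], [E → .] and shift items [A → . ,], [A → . g E], [E → . ,] — shift-reduce conflict.
I5 contains reduce item [E → .] and shift item [E → . ,] — shift-reduce conflict.

Answer: Yes — I0: [A → .] vs [A → . ,]; I5: [E → .] vs [E → . ,]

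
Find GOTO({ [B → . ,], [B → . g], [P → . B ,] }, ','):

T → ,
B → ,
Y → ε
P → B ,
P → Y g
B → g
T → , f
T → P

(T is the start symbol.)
GOTO(I, ',') = CLOSURE({ [A → αX.β] : [A → α.Xβ] ∈ I, X = ',' })

Items with dot before ',', with the dot advanced:
  [B → . ,] → [B → , .]
Closure adds nothing (no advanced item has the dot before a non-terminal).

GOTO = { [B → , .] }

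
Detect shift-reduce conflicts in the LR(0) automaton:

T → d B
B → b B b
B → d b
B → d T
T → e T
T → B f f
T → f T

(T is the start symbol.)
Yes — I9: [T → d B .] vs [T → B . f f]; I11: [B → d b .] vs [B → . b B b]

A shift-reduce conflict occurs when an LR(0) state has both:
  - a complete (reduce) item [A → α .] (dot at the end), and
  - a shift item [B → β . c γ] (dot before a terminal).

Augment with T' → T and build the canonical LR(0) collection (I0 = CLOSURE({[T' → . T]}), then GOTO on every symbol after a dot until no new states appear). It has 17 states:
  I0: { [B → . b B b], [B → . d T], [B → . d b], [T → . B f f], [T → . d B], [T → . e T], [T → . f T], [T' → . T] }  — shift
  I1: { [T → B . f f] }  — shift
  I2: { [T' → T .] }  — accept
  I3: { [B → . b B b], [B → . d T], [B → . d b], [B → b . B b] }  — shift
  I4: { [B → . b B b], [B → . d T], [B → . d b], [B → d . T], [B → d . b], [T → . B f f], [T → . d B], [T → . e T], [T → . f T], [T → d . B] }  — shift
  I5: { [B → . b B b], [B → . d T], [B → . d b], [T → . B f f], [T → . d B], [T → . e T], [T → . f T], [T → e . T] }  — shift
  I6: { [B → . b B b], [B → . d T], [B → . d b], [T → . B f f], [T → . d B], [T → . e T], [T → . f T], [T → f . T] }  — shift
  I7: { [T → f T .] }  — reduce
  I8: { [T → e T .] }  — reduce
  I9: { [T → B . f f], [T → d B .] }  — shift, reduce
  I10: { [B → d T .] }  — reduce
  I11: { [B → . b B b], [B → . d T], [B → . d b], [B → b . B b], [B → d b .] }  — shift, reduce
  I12: { [B → b B . b] }  — shift
  I13: { [B → . b B b], [B → . d T], [B → . d b], [B → d . T], [B → d . b], [T → . B f f], [T → . d B], [T → . e T], [T → . f T] }  — shift
  I14: { [B → b B b .] }  — reduce
  I15: { [T → B f . f] }  — shift
  I16: { [T → B f f .] }  — reduce

I9 contains reduce item [T → d B .] and shift item [T → B . f f] — shift-reduce conflict.
I11 contains reduce item [B → d b .] and shift items [B → . b B b], [B → . d T], [B → . d b] — shift-reduce conflict.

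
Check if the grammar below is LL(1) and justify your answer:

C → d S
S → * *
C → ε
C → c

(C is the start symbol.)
Yes, the grammar is LL(1).

A grammar is LL(1) if for each non-terminal N with multiple productions, the predict sets of those productions are pairwise disjoint, where PREDICT(N → α) = (FIRST(α) \ {ε}) ∪ (FOLLOW(N) if α ⇒* ε).

Relevant sets:
  FOLLOW(C) = { $ }

For C:
  PREDICT(C → d S) = { 'd' }
  PREDICT(C → ε) = { $ }
  PREDICT(C → c) = { 'c' }
S has a single production, so nothing to check there.

All predict sets are disjoint. The grammar IS LL(1).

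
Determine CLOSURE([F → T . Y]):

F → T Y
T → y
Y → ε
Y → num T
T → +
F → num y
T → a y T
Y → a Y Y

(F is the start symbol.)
{ [F → T . Y], [Y → . a Y Y], [Y → . num T], [Y → .] }

To compute CLOSURE, for each item [A → α.Bβ] where B is a non-terminal, add [B → .γ] for all productions B → γ; repeat for the newly added items until nothing changes.

Start with: [F → T . Y]
  [F → T . Y] has the dot before Y: add [Y → .], [Y → . num T], [Y → . a Y Y]
No further items can be added.

CLOSURE = { [F → T . Y], [Y → . a Y Y], [Y → . num T], [Y → .] }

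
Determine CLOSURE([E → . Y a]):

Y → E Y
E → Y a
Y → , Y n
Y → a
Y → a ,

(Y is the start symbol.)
{ [E → . Y a], [Y → . , Y n], [Y → . E Y], [Y → . a ,], [Y → . a] }

To compute CLOSURE, for each item [A → α.Bβ] where B is a non-terminal, add [B → .γ] for all productions B → γ; repeat for the newly added items until nothing changes.

Start with: [E → . Y a]
  [E → . Y a] has the dot before Y: add [Y → . E Y], [Y → . , Y n], [Y → . a], [Y → . a ,]
  [Y → . E Y] has the dot before E: all E-items already present
No further items can be added.

CLOSURE = { [E → . Y a], [Y → . , Y n], [Y → . E Y], [Y → . a ,], [Y → . a] }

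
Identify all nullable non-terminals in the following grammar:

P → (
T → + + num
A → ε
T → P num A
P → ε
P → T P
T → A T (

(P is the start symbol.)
ε-productions: A → ε, P → ε
So A, P are immediately nullable.
No further non-terminal can be added: every production for the remaining non-terminals contains a terminal or a non-nullable non-terminal.
Nullable = { 'A', 'P' }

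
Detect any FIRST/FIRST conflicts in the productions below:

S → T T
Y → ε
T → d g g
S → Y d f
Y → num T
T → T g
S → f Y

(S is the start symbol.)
FIRST sets of the non-terminals at (or reachable through a nullable prefix from) the front of some alternative:
  FIRST(T) = { 'd' }
  FIRST(Y) = { 'num', ε }

Productions for S:
  S → T T: FIRST = { 'd' }
  S → Y d f: FIRST = { 'd', 'num' }
  S → f Y: FIRST = { 'f' }
Productions for Y:
  Y → ε: FIRST = { ε }
  Y → num T: FIRST = { 'num' }
Productions for T:
  T → d g g: FIRST = { 'd' }
  T → T g: FIRST = { 'd' }

Conflict for S: S → T T and S → Y d f
  Overlap: { 'd' }
Conflict for T: T → d g g and T → T g
  Overlap: { 'd' }

Answer: Yes. S → T T / S → Y d f on { 'd' }; T → d g g / T → T g on { 'd' }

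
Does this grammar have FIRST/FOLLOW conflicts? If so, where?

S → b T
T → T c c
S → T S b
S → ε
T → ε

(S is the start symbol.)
Yes. S → b T with FOLLOW(S) on { 'b' }; S → T S b with FOLLOW(S) on { 'b' }; T → T c c with FOLLOW(T) on { 'c' }

A FIRST/FOLLOW conflict occurs when a non-terminal N has a nullable alternative N → β (β ⇒* ε) and another alternative N → α with FIRST(α) ∩ FOLLOW(N) ≠ ∅: on such a lookahead the parser cannot decide between expanding α and letting N vanish via β.

Nullable non-terminals: S, T.
FIRST sets used below: FIRST(T) = { 'c', ε }, FIRST(S) = { 'b', 'c', ε }

S: nullable alternative(s) S → ε; FOLLOW(S) = { $, 'b' }
  S → b T: FIRST \ {ε} = { 'b' } — overlaps FOLLOW(S) on { 'b' }: CONFLICT
  S → T S b: FIRST \ {ε} = { 'b', 'c' } — overlaps FOLLOW(S) on { 'b' }: CONFLICT
  S → ε: FIRST \ {ε} = { } — this is the only nullable alternative, skip

T: nullable alternative(s) T → ε; FOLLOW(T) = { $, 'b', 'c' }
  T → T c c: FIRST \ {ε} = { 'c' } — overlaps FOLLOW(T) on { 'c' }: CONFLICT
  T → ε: FIRST \ {ε} = { } — this is the only nullable alternative, skip

So the grammar has 3 FIRST/FOLLOW conflicts (marked CONFLICT above).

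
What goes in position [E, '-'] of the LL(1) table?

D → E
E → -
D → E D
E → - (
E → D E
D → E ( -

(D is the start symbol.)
To find M[E, '-'], we find productions for E where '-' is in the predict set (PREDICT(N → α) = (FIRST(α) \ {ε}) ∪ (FOLLOW(N) if α ⇒* ε)).

Relevant sets:
  FIRST(D) = { '-' }

E → -: PREDICT = { '-' }
  '-' is in predict set, so this production goes in M[E, '-']
E → - (: PREDICT = { '-' }
  '-' is in predict set, so this production goes in M[E, '-']
E → D E: PREDICT = { '-' }
  '-' is in predict set, so this production goes in M[E, '-']

M[E, '-'] = E → -, E → - (, E → D E  (a multiply-defined cell — the grammar is not LL(1))

Answer: E → -, E → - (, E → D E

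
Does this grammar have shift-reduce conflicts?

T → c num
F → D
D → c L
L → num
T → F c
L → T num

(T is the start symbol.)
No shift-reduce conflicts

A shift-reduce conflict occurs when an LR(0) state has both:
  - a complete (reduce) item [A → α .] (dot at the end), and
  - a shift item [B → β . c γ] (dot before a terminal).

Augment with T' → T and build the canonical LR(0) collection (I0 = CLOSURE({[T' → . T]}), then GOTO on every symbol after a dot until no new states appear). It has 10 states:
  I0: { [D → . c L], [F → . D], [T → . F c], [T → . c num], [T' → . T] }  — shift
  I1: { [F → D .] }  — reduce
  I2: { [T → F . c] }  — shift
  I3: { [T' → T .] }  — accept
  I4: { [D → . c L], [D → c . L], [F → . D], [L → . T num], [L → . num], [T → . F c], [T → . c num], [T → c . num] }  — shift
  I5: { [D → c L .] }  — reduce
  I6: { [L → T . num] }  — shift
  I7: { [L → num .], [T → c num .] }  — 2 reduces
  I8: { [L → T num .] }  — reduce
  I9: { [T → F c .] }  — reduce

No state contains both a complete item and a shift item.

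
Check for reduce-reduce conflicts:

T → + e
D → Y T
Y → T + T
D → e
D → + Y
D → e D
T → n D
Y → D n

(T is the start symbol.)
Augment with T' → T and build the canonical LR(0) collection (I0 = CLOSURE({[T' → . T]}), then GOTO on every symbol after a dot until no new states appear). It has 18 states:
  I0: { [T → . + e], [T → . n D], [T' → . T] }  — shift
  I1: { [T → + . e] }  — shift
  I2: { [T' → T .] }  — accept
  I3: { [D → . + Y], [D → . Y T], [D → . e D], [D → . e], [T → . + e], [T → . n D], [T → n . D], [Y → . D n], [Y → . T + T] }  — shift
  I4: { [D → + . Y], [D → . + Y], [D → . Y T], [D → . e D], [D → . e], [T → + . e], [T → . + e], [T → . n D], [Y → . D n], [Y → . T + T] }  — shift
  I5: { [T → n D .], [Y → D . n] }  — shift, reduce
  I6: { [Y → T . + T] }  — shift
  I7: { [D → Y . T], [T → . + e], [T → . n D] }  — shift
  I8: { [D → . + Y], [D → . Y T], [D → . e D], [D → . e], [D → e . D], [D → e .], [T → . + e], [T → . n D], [Y → . D n], [Y → . T + T] }  — shift, reduce
  I9: { [D → e D .], [Y → D . n] }  — shift, reduce
  I10: { [Y → D n .] }  — reduce
  I11: { [D → Y T .] }  — reduce
  I12: { [T → . + e], [T → . n D], [Y → T + . T] }  — shift
  I13: { [Y → T + T .] }  — reduce
  I14: { [Y → D . n] }  — shift
  I15: { [D → + Y .], [D → Y . T], [T → . + e], [T → . n D] }  — shift, reduce
  I16: { [D → . + Y], [D → . Y T], [D → . e D], [D → . e], [D → e . D], [D → e .], [T → + e .], [T → . + e], [T → . n D], [Y → . D n], [Y → . T + T] }  — shift, 2 reduces
  I17: { [T → + e .] }  — reduce

I16 contains complete items [D → e .], [T → + e .] — reduce-reduce conflict.

Answer: Yes — I16: [D → e .] vs [T → + e .]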